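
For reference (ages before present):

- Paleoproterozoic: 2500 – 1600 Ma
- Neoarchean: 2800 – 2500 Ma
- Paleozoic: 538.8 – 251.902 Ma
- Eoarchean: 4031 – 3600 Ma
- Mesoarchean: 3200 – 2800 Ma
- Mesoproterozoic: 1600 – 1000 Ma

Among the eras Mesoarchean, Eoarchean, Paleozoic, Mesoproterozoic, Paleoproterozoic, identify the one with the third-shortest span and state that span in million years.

Eoarchean, 431 million years

Durations: Mesoarchean 400; Eoarchean 431; Paleozoic 286.898; Mesoproterozoic 600; Paleoproterozoic 900 Myr.
Sorted shortest-first: Paleozoic (286.898), Mesoarchean (400), Eoarchean (431), Mesoproterozoic (600), Paleoproterozoic (900).
The third shortest is Eoarchean at 431 Myr.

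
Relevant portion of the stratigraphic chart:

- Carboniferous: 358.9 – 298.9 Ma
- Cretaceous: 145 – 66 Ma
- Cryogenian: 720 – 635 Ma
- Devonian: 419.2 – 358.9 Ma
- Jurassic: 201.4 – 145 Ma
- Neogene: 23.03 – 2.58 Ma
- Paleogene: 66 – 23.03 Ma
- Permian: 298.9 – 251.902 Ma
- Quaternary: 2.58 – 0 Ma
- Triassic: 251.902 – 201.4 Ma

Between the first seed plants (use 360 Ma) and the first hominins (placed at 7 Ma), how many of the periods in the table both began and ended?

6

360 Ma sits inside the Devonian (419.2–358.9) and 7 Ma inside the Neogene (23.03–2.58); neither of those is wholly between the two dates.
The listed periods lying completely between them are Carboniferous, Permian, Triassic, Jurassic, Cretaceous, Paleogene — 6 in all.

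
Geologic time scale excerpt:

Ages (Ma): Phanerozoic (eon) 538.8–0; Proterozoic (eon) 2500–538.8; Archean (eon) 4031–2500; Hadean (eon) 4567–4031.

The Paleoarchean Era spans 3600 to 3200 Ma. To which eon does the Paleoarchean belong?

Archean

The Paleoarchean (3600–3200 Ma) lies entirely within 4031–2500 Ma, the Archean Eon.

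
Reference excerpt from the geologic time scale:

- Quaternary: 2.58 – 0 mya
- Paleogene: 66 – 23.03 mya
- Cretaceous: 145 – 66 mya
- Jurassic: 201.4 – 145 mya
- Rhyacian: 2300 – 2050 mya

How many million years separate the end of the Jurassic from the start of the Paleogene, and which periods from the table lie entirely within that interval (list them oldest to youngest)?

79 million years; Cretaceous

End of Jurassic = 145 Ma; start of Paleogene = 66 Ma.
Gap = 145 − 66 = 79 Myr.
Periods wholly inside 145–66 Ma: Cretaceous (145–66).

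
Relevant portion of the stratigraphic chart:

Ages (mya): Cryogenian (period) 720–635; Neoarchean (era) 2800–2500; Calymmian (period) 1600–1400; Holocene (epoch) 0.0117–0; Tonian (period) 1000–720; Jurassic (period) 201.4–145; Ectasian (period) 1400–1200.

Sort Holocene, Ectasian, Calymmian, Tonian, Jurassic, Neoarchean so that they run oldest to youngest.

Sorting by start age (descending Ma, since larger Ma = older): Neoarchean began 2800, Calymmian began 1600, Ectasian began 1400, Tonian began 1000, Jurassic began 201.4, Holocene began 0.0117.

Neoarchean, Calymmian, Ectasian, Tonian, Jurassic, Holocene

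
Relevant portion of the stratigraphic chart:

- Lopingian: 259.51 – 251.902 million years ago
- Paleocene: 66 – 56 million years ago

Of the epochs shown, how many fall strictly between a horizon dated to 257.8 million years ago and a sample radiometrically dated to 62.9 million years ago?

0

The older date is 257.8 Ma and the younger is 62.9 Ma.
No epoch both begins after 257.8 Ma and ends before 62.9 Ma, so the count is 0.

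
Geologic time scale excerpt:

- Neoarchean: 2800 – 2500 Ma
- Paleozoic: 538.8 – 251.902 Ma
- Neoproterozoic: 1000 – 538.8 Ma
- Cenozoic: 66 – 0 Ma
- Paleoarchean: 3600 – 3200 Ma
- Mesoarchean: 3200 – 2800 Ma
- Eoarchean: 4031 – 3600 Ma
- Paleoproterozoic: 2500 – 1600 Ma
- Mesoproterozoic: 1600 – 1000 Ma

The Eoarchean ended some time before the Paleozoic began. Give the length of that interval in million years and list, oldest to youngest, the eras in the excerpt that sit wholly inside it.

End of Eoarchean = 3600 Ma; start of Paleozoic = 538.8 Ma.
Gap = 3600 − 538.8 = 3061.2 Myr.
Eras wholly inside 3600–538.8 Ma: Paleoarchean (3600–3200), Mesoarchean (3200–2800), Neoarchean (2800–2500), Paleoproterozoic (2500–1600), Mesoproterozoic (1600–1000), Neoproterozoic (1000–538.8).

3061.2 million years; Paleoarchean, Mesoarchean, Neoarchean, Paleoproterozoic, Mesoproterozoic, Neoproterozoic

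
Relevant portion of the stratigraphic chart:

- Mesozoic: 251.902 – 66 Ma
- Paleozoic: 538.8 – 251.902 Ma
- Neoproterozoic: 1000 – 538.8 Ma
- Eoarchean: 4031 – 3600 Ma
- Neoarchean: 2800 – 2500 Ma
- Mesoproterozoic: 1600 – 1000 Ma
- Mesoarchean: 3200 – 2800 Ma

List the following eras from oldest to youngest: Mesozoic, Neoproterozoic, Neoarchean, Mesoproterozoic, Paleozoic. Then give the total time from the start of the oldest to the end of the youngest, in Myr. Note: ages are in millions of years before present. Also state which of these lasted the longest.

From the excerpt: Mesozoic 251.902–66; Neoproterozoic 1000–538.8; Neoarchean 2800–2500; Mesoproterozoic 1600–1000; Paleozoic 538.8–251.902 (Ma).
Larger Ma is earlier, so the oldest is Neoarchean and the youngest is Mesozoic; oldest to youngest: Neoarchean, Mesoproterozoic, Neoproterozoic, Paleozoic, Mesozoic.
Oldest start 2800 minus youngest end 66 gives 2734 Myr overall.
Individual lengths (start − end): Paleozoic 286.898; Mesozoic 185.902; Neoproterozoic 461.2; Mesoproterozoic 600; Neoarchean 300. The largest is Mesoproterozoic at 600 Myr.

Neoarchean → Mesoproterozoic → Neoproterozoic → Paleozoic → Mesozoic; total span 2734 Myr; longest is Mesoproterozoic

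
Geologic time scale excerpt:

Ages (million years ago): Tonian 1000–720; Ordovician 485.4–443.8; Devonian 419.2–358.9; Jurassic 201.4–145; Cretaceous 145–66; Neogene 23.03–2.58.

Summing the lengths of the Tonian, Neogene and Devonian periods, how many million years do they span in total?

Duration is start − end for each: (1000 − 720) + (23.03 − 2.58) + (419.2 − 358.9).
That is 280 + 20.45 + 60.3, which totals 360.75 million years.

360.75 million years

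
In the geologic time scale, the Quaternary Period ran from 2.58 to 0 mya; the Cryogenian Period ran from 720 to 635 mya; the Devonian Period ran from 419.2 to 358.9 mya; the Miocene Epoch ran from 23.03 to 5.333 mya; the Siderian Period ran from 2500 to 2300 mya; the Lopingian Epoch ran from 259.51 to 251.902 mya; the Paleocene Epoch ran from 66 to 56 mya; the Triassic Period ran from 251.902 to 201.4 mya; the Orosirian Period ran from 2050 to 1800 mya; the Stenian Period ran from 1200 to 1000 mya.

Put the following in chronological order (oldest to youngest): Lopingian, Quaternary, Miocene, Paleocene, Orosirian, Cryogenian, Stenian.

Orosirian → Stenian → Cryogenian → Lopingian → Paleocene → Miocene → Quaternary

Read off each span (Ma): Lopingian 259.51–251.902; Quaternary 2.58–0; Miocene 23.03–5.333; Paleocene 66–56; Orosirian 2050–1800; Cryogenian 720–635; Stenian 1200–1000.
Larger Ma is older, so oldest→youngest is Orosirian, Stenian, Cryogenian, Lopingian, Paleocene, Miocene, Quaternary.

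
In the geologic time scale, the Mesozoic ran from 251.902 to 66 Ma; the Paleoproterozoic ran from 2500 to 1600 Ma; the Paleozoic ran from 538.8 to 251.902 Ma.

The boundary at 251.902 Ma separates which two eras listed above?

Paleozoic and Mesozoic

The Paleozoic ends at 251.902 Ma and the Mesozoic begins at 251.902 Ma, so they share that boundary.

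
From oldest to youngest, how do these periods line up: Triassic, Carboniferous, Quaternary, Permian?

Era membership (oldest first within each) — Paleozoic: Carboniferous, Permian; Mesozoic: Triassic; Cenozoic: Quaternary. Paleozoic precedes Mesozoic, which precedes Cenozoic. Concatenating the groups in that era order gives oldest to youngest directly.

Carboniferous, Permian, Triassic, Quaternary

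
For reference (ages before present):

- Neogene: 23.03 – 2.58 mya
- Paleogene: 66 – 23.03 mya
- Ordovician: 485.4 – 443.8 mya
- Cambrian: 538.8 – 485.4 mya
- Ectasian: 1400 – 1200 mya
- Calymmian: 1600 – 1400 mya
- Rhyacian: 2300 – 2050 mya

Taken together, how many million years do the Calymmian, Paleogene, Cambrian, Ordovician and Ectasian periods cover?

537.97 million years

Duration is start − end for each: (1600 − 1400) + (66 − 23.03) + (538.8 − 485.4) + (485.4 − 443.8) + (1400 − 1200).
That is 200 + 42.97 + 53.4 + 41.6 + 200, which totals 537.97 million years.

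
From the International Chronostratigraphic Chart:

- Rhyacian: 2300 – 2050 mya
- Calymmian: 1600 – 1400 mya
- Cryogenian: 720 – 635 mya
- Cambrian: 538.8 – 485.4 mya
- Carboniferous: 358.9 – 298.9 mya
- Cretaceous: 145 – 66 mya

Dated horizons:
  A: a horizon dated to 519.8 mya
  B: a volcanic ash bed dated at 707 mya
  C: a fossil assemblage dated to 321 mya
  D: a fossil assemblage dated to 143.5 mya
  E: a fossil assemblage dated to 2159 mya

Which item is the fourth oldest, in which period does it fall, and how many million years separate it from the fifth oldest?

Larger Ma means older, so oldest first: E 2159 > B 707 > A 519.8 > C 321 > D 143.5.
Counting 4 along gives C (321 Ma); the excerpt puts that inside the Carboniferous, 358.9–298.9 Ma.
Next in line is D (143.5 Ma), and 321 − 143.5 = 177.5 Myr.

C, in the Carboniferous; 177.5 million years to D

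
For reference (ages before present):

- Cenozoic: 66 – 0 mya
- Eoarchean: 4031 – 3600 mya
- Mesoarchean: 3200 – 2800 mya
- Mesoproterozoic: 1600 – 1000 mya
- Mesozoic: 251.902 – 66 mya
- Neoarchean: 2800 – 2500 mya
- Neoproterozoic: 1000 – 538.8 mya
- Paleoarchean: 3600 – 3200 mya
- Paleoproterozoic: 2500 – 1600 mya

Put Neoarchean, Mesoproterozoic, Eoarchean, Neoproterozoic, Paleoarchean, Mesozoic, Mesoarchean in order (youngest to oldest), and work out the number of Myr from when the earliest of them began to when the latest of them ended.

Start ages (Ma): Eoarchean 4031, Paleoarchean 3600, Mesoarchean 3200, Neoarchean 2800, Mesoproterozoic 1600, Neoproterozoic 1000, Mesozoic 251.902.
Ordered youngest to oldest: Mesozoic, Neoproterozoic, Mesoproterozoic, Neoarchean, Mesoarchean, Paleoarchean, Eoarchean.
Span = 4031 − 66 = 3965 Myr.

Mesozoic → Neoproterozoic → Mesoproterozoic → Neoarchean → Mesoarchean → Paleoarchean → Eoarchean; total span 3965 Myr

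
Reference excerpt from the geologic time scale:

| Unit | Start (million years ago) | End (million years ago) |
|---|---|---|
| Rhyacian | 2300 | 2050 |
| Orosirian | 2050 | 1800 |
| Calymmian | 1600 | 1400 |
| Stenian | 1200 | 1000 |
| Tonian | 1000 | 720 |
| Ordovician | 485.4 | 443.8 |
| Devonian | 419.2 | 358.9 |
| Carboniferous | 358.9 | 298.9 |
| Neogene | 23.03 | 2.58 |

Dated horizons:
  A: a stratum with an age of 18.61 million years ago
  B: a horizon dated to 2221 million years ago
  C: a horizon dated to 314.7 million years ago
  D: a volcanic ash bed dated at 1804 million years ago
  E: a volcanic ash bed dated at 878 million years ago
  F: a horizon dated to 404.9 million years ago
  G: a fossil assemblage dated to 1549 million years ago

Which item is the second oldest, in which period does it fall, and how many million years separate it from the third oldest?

D, in the Orosirian; 255 million years to G

Sorted oldest-first by Ma: B (2221), D (1804), G (1549), E (878), F (404.9), C (314.7), A (18.61).
The second oldest is D at 1804 Ma, which lies in 2050–1800 Ma: the Orosirian.
The third oldest is G at 1549 Ma; separation = |1804 − 1549| = 255 Myr.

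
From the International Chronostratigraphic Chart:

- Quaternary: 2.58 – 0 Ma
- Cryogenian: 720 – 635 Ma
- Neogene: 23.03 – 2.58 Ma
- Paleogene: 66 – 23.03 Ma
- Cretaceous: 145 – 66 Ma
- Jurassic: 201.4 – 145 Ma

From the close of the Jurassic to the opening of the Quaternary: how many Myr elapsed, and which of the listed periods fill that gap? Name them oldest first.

142.42 million years; Cretaceous, Paleogene, Neogene

End of Jurassic = 145 Ma; start of Quaternary = 2.58 Ma.
Gap = 145 − 2.58 = 142.42 Myr.
Periods wholly inside 145–2.58 Ma: Cretaceous (145–66), Paleogene (66–23.03), Neogene (23.03–2.58).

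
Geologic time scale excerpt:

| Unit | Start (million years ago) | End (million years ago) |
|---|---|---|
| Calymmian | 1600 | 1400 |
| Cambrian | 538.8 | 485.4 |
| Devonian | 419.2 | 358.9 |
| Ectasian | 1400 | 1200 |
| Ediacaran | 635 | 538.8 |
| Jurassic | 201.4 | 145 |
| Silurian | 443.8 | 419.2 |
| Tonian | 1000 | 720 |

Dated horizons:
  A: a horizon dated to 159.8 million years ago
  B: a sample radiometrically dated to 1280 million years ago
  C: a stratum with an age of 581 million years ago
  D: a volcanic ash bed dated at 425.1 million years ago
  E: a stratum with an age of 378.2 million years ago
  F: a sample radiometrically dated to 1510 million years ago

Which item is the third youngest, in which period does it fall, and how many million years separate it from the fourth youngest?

D, in the Silurian; 155.9 million years to C

Sorted youngest-first by Ma: A (159.8), E (378.2), D (425.1), C (581), B (1280), F (1510).
The third youngest is D at 425.1 Ma, which lies in 443.8–419.2 Ma: the Silurian.
The fourth youngest is C at 581 Ma; separation = |425.1 − 581| = 155.9 Myr.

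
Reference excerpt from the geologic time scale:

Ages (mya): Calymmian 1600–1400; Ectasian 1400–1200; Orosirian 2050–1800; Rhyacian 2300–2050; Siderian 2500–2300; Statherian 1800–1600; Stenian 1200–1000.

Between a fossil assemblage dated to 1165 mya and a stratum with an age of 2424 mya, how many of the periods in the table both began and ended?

5

2424 Ma sits inside the Siderian (2500–2300) and 1165 Ma inside the Stenian (1200–1000); neither of those is wholly between the two dates.
The listed periods lying completely between them are Rhyacian, Orosirian, Statherian, Calymmian, Ectasian — 5 in all.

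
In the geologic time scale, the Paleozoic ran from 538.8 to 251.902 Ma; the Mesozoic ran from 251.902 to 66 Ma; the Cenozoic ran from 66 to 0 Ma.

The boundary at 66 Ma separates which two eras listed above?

The Mesozoic ends at 66 Ma and the Cenozoic begins at 66 Ma, so they share that boundary.

Mesozoic and Cenozoic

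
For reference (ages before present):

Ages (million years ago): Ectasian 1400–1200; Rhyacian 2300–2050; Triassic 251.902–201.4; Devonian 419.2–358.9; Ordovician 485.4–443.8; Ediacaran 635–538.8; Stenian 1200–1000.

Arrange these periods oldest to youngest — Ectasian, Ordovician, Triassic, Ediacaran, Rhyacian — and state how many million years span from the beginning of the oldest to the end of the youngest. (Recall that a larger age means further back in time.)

Start ages (Ma): Rhyacian 2300, Ectasian 1400, Ediacaran 635, Ordovician 485.4, Triassic 251.902.
Ordered oldest to youngest: Rhyacian, Ectasian, Ediacaran, Ordovician, Triassic.
Span = 2300 − 201.4 = 2098.6 Myr.

Rhyacian, Ectasian, Ediacaran, Ordovician, Triassic; total span 2098.6 Myr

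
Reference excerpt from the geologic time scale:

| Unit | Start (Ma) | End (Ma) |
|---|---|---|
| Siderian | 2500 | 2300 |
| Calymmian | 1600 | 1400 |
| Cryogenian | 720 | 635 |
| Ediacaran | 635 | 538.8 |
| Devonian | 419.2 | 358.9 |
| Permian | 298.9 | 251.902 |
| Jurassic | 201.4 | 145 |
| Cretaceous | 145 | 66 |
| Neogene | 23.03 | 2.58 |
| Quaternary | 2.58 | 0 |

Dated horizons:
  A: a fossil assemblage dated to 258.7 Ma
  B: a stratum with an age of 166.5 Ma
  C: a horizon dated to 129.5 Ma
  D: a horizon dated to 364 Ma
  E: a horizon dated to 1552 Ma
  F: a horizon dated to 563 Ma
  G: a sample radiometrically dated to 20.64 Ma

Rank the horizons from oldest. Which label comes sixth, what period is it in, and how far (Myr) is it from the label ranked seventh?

C, in the Cretaceous; 108.86 million years to G

Larger Ma means older, so oldest first: E 1552 > F 563 > D 364 > A 258.7 > B 166.5 > C 129.5 > G 20.64.
Counting 6 along gives C (129.5 Ma); the excerpt puts that inside the Cretaceous, 145–66 Ma.
Next in line is G (20.64 Ma), and 129.5 − 20.64 = 108.86 Myr.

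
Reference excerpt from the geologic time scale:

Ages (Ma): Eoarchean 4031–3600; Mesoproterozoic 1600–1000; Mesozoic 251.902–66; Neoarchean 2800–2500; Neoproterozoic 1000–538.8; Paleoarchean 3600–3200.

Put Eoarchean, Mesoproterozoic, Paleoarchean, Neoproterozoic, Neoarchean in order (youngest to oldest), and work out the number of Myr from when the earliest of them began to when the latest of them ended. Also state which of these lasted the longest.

Neoproterozoic, Mesoproterozoic, Neoarchean, Paleoarchean, Eoarchean; total span 3492.2 Myr; longest is Mesoproterozoic

Start ages (Ma): Eoarchean 4031, Paleoarchean 3600, Neoarchean 2800, Mesoproterozoic 1600, Neoproterozoic 1000.
Ordered youngest to oldest: Neoproterozoic, Mesoproterozoic, Neoarchean, Paleoarchean, Eoarchean.
Span = 4031 − 538.8 = 3492.2 Myr.
Durations: Mesoproterozoic 600, Eoarchean 431, Neoarchean 300, Neoproterozoic 461.2, Paleoarchean 400 → longest is Mesoproterozoic (600 Myr).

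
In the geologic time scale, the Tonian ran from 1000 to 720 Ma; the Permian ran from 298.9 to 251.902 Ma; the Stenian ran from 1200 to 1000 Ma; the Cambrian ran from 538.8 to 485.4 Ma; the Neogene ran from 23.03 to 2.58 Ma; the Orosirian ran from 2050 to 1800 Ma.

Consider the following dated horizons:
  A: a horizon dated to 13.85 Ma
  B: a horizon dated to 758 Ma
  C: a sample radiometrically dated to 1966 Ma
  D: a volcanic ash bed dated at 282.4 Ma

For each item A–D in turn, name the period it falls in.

Match each age against the start–end ranges in the excerpt: A = 13.85 Ma → Neogene (23.03–2.58); B = 758 Ma → Tonian (1000–720); C = 1966 Ma → Orosirian (2050–1800); D = 282.4 Ma → Permian (298.9–251.902).

A — Neogene; B — Tonian; C — Orosirian; D — Permian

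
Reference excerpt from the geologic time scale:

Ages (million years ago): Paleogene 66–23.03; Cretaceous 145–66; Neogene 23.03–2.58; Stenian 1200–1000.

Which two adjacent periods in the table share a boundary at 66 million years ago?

The Cretaceous ends at 66 million years ago and the Paleogene begins at 66 million years ago, so they share that boundary.

Cretaceous and Paleogene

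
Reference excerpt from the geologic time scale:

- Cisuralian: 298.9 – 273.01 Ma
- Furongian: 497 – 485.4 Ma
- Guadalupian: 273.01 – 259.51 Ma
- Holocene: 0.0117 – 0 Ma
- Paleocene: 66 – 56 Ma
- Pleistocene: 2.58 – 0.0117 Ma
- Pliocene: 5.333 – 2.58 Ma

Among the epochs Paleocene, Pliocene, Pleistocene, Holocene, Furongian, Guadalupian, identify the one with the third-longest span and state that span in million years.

Durations: Paleocene 10; Pliocene 2.753; Pleistocene 2.5683; Holocene 0.0117; Furongian 11.6; Guadalupian 13.5 Myr.
Sorted longest-first: Guadalupian (13.5), Furongian (11.6), Paleocene (10), Pliocene (2.753), Pleistocene (2.5683), Holocene (0.0117).
The third longest is Paleocene at 10 Myr.

Paleocene, 10 million years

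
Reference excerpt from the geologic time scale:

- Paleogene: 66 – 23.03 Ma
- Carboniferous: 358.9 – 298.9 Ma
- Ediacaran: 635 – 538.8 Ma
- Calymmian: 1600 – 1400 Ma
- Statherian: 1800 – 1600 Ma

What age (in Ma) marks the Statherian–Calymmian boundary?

1600 Ma

The Statherian ends and the Calymmian begins at 1600 Ma.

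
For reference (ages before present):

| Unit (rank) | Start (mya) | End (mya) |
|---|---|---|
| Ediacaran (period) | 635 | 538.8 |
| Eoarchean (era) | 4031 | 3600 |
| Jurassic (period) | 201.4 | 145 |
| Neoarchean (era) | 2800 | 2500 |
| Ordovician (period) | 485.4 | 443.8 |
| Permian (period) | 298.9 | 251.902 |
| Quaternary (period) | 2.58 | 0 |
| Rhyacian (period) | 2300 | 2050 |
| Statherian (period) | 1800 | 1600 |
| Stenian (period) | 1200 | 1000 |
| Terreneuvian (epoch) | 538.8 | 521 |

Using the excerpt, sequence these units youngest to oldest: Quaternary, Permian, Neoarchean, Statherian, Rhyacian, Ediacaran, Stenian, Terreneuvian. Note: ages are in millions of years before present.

Quaternary, then Permian, then Terreneuvian, then Ediacaran, then Stenian, then Statherian, then Rhyacian, then Neoarchean

Read off each span (Ma): Quaternary 2.58–0; Permian 298.9–251.902; Neoarchean 2800–2500; Statherian 1800–1600; Rhyacian 2300–2050; Ediacaran 635–538.8; Stenian 1200–1000; Terreneuvian 538.8–521.
Larger Ma is older, so oldest→youngest is Neoarchean, Rhyacian, Statherian, Stenian, Ediacaran, Terreneuvian, Permian, Quaternary; reverse it for youngest→oldest.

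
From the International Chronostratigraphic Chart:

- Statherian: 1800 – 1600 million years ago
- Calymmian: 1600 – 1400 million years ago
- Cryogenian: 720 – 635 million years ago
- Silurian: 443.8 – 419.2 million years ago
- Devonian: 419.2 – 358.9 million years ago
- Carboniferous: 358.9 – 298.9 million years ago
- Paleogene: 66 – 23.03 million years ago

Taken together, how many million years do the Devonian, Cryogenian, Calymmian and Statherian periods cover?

545.3 million years

Duration is start − end for each: (419.2 − 358.9) + (720 − 635) + (1600 − 1400) + (1800 − 1600).
That is 60.3 + 85 + 200 + 200, which totals 545.3 million years.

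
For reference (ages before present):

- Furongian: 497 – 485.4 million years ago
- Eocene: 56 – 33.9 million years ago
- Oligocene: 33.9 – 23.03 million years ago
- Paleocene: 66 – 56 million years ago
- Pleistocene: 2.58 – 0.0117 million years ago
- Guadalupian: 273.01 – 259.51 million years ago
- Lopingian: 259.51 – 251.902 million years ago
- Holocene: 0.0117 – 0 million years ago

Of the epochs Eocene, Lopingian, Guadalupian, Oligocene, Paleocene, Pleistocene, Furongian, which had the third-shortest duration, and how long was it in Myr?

Start − end for each: Eocene 56 − 33.9 = 22.1; Lopingian 259.51 − 251.902 = 7.608; Guadalupian 273.01 − 259.51 = 13.5; Oligocene 33.9 − 23.03 = 10.87; Paleocene 66 − 56 = 10; Pleistocene 2.58 − 0.0117 = 2.5683; Furongian 497 − 485.4 = 11.6.
Ranking these from shortest: Pleistocene < Lopingian < Paleocene < Oligocene < Furongian < Guadalupian < Eocene.
Position 3 in that ranking is Paleocene, which lasted 10 Myr.

Paleocene, 10 million years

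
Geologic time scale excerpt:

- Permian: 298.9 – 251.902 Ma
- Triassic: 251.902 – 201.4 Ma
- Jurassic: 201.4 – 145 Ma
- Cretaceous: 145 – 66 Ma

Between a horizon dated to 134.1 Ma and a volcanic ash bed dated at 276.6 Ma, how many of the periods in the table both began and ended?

2

276.6 Ma sits inside the Permian (298.9–251.902) and 134.1 Ma inside the Cretaceous (145–66); neither of those is wholly between the two dates.
The listed periods lying completely between them are Triassic, Jurassic — 2 in all.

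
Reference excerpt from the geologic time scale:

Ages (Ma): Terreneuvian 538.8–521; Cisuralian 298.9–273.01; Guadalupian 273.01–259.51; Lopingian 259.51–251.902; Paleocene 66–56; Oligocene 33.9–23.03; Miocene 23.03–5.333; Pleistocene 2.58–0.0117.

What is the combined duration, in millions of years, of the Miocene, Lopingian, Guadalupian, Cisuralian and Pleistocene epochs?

Duration is start − end for each: (23.03 − 5.333) + (259.51 − 251.902) + (273.01 − 259.51) + (298.9 − 273.01) + (2.58 − 0.0117).
That is 17.697 + 7.608 + 13.5 + 25.89 + 2.5683, which totals 67.2633 million years.

67.2633 million years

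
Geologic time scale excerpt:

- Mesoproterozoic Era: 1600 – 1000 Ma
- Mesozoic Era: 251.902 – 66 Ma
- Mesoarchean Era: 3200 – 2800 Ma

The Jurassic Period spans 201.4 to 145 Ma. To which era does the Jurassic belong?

The Jurassic (201.4–145 Ma) lies entirely within 251.902–66 Ma, the Mesozoic Era.

Mesozoic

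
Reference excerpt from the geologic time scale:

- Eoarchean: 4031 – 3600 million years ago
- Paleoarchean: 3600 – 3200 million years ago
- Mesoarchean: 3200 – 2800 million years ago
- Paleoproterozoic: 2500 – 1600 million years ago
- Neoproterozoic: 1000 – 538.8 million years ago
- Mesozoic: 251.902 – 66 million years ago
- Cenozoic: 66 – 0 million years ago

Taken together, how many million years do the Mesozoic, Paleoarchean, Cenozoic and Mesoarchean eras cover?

1051.902 million years

Each duration: Mesozoic = 185.902; Paleoarchean = 400; Cenozoic = 66; Mesoarchean = 400.
Sum: 185.902 + 400 + 66 + 400 = 1051.902 Myr.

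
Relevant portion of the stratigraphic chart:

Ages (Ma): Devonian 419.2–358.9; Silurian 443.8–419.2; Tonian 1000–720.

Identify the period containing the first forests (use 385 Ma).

385 Ma lies between 419.2 and 358.9 Ma, so it falls in the Devonian.

Devonian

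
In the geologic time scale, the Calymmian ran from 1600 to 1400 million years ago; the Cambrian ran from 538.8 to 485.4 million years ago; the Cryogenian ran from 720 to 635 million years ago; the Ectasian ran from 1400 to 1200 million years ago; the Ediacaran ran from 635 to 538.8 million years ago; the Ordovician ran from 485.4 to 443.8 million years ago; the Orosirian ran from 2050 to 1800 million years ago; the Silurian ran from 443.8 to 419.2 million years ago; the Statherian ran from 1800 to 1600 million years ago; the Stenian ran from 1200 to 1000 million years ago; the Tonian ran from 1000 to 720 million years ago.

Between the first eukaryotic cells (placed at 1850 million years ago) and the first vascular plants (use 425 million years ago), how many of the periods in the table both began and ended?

9

The older date is 1850 Ma and the younger is 425 Ma.
Periods with start < 1850 and end > 425 Ma: Statherian (1800–1600), Calymmian (1600–1400), Ectasian (1400–1200), Stenian (1200–1000), Tonian (1000–720), Cryogenian (720–635), Ediacaran (635–538.8), Cambrian (538.8–485.4), Ordovician (485.4–443.8).
That is 9 complete periods.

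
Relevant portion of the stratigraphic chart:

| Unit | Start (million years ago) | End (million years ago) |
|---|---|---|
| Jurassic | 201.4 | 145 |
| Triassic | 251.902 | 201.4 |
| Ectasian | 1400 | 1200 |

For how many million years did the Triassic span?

50.502 million years

251.902 − 201.4 = 50.502 million years.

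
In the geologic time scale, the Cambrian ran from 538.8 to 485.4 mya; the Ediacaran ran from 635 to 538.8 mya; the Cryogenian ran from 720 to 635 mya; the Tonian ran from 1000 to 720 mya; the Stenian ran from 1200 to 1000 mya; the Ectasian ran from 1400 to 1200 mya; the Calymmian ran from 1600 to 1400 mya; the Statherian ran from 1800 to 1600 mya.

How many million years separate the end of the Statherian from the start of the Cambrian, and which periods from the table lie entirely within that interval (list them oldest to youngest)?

The Statherian closes at 1600 Ma and the Cambrian opens at 538.8 Ma, so the interval is 1600 − 538.8 = 1061.2 Myr.
A period fits inside if it starts at or after 1600 Ma and ends at or before 538.8 Ma; oldest first that gives Calymmian, Ectasian, Stenian, Tonian, Cryogenian, Ediacaran.

1061.2 million years; Calymmian, Ectasian, Stenian, Tonian, Cryogenian, Ediacaran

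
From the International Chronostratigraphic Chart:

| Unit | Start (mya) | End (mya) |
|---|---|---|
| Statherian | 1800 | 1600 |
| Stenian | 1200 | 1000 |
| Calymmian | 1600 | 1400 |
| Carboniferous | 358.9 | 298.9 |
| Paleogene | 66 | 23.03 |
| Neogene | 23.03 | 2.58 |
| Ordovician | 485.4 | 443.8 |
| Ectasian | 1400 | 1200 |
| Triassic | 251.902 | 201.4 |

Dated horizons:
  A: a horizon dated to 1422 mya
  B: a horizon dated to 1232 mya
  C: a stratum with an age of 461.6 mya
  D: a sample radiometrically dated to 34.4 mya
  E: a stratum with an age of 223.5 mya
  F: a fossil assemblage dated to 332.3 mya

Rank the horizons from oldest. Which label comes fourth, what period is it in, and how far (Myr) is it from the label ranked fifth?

F, in the Carboniferous; 108.8 million years to E

Sorted oldest-first by Ma: A (1422), B (1232), C (461.6), F (332.3), E (223.5), D (34.4).
The fourth oldest is F at 332.3 Ma, which lies in 358.9–298.9 Ma: the Carboniferous.
The fifth oldest is E at 223.5 Ma; separation = |332.3 − 223.5| = 108.8 Myr.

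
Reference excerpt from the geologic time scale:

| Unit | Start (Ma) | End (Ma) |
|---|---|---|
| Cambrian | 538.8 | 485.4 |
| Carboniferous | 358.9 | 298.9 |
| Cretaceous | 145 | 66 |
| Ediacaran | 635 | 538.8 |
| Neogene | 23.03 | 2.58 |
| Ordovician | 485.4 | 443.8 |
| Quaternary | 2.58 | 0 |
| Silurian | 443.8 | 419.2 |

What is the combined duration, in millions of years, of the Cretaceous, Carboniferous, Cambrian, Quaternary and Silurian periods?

219.58 million years

Duration is start − end for each: (145 − 66) + (358.9 − 298.9) + (538.8 − 485.4) + (2.58 − 0) + (443.8 − 419.2).
That is 79 + 60 + 53.4 + 2.58 + 24.6, which totals 219.58 million years.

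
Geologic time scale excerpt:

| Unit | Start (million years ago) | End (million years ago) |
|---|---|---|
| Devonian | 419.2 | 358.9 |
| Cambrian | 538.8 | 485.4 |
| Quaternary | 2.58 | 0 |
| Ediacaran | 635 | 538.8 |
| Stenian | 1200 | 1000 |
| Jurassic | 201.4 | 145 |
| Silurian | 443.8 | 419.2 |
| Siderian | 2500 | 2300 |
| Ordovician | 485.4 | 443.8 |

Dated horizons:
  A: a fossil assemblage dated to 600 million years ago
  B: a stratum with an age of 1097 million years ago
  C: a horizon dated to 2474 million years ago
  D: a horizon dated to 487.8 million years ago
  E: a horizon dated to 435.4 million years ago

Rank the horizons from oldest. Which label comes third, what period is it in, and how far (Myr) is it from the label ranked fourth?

Larger Ma means older, so oldest first: C 2474 > B 1097 > A 600 > D 487.8 > E 435.4.
Counting 3 along gives A (600 Ma); the excerpt puts that inside the Ediacaran, 635–538.8 Ma.
Next in line is D (487.8 Ma), and 600 − 487.8 = 112.2 Myr.

A, in the Ediacaran; 112.2 million years to D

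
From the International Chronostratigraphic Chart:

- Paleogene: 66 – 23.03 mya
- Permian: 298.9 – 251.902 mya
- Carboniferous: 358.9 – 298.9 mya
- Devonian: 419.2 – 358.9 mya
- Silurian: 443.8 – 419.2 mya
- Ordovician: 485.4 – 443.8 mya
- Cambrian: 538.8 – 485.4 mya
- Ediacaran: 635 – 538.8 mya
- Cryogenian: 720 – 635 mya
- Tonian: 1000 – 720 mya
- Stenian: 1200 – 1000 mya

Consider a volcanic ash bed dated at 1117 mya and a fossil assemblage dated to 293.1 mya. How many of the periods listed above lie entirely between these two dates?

8

1117 Ma sits inside the Stenian (1200–1000) and 293.1 Ma inside the Permian (298.9–251.902); neither of those is wholly between the two dates.
The listed periods lying completely between them are Tonian, Cryogenian, Ediacaran, Cambrian, Ordovician, Silurian, Devonian, Carboniferous — 8 in all.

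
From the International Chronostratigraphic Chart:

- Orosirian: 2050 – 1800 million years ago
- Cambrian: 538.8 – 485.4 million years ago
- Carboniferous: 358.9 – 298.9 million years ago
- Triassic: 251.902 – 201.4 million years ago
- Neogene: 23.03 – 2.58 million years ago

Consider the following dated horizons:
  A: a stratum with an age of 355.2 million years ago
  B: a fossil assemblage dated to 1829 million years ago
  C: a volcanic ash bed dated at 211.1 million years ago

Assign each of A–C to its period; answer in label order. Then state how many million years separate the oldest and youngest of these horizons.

Match each age against the start–end ranges in the excerpt: A = 355.2 Ma → Carboniferous (358.9–298.9); B = 1829 Ma → Orosirian (2050–1800); C = 211.1 Ma → Triassic (251.902–201.4).
The largest age is 1829 Ma and the smallest is 211.1 Ma; their difference is 1617.9 Myr.

A — Carboniferous; B — Orosirian; C — Triassic; span 1617.9 million years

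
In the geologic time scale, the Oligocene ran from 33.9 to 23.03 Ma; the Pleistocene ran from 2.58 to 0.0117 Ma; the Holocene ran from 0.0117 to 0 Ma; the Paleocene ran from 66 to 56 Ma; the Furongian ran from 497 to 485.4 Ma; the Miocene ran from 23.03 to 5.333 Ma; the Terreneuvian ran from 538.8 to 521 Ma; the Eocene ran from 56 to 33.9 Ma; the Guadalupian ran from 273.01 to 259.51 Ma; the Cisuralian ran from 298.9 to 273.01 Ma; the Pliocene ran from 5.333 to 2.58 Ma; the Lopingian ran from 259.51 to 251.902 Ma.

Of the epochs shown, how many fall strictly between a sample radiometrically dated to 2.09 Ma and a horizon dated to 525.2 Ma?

The older date is 525.2 Ma and the younger is 2.09 Ma.
Epochs with start < 525.2 and end > 2.09 Ma: Furongian (497–485.4), Cisuralian (298.9–273.01), Guadalupian (273.01–259.51), Lopingian (259.51–251.902), Paleocene (66–56), Eocene (56–33.9), Oligocene (33.9–23.03), Miocene (23.03–5.333), Pliocene (5.333–2.58).
That is 9 complete epochs.

9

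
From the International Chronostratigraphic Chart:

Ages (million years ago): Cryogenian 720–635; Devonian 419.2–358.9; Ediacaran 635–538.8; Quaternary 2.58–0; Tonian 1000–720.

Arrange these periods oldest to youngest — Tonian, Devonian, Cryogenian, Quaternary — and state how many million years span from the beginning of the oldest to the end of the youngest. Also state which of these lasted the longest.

Tonian, Cryogenian, Devonian, Quaternary; total span 1000 Myr; longest is Tonian

From the excerpt: Tonian 1000–720; Devonian 419.2–358.9; Cryogenian 720–635; Quaternary 2.58–0 (Ma).
Larger Ma is earlier, so the oldest is Tonian and the youngest is Quaternary; oldest to youngest: Tonian, Cryogenian, Devonian, Quaternary.
Oldest start 1000 minus youngest end 0 gives 1000 Myr overall.
Individual lengths (start − end): Tonian 280; Devonian 60.3; Quaternary 2.58; Cryogenian 85. The largest is Tonian at 280 Myr.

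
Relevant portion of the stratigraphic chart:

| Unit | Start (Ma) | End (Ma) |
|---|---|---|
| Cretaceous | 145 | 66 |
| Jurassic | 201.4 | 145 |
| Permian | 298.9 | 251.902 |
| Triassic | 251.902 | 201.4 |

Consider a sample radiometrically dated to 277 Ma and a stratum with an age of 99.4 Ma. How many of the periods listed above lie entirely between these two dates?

2

277 Ma sits inside the Permian (298.9–251.902) and 99.4 Ma inside the Cretaceous (145–66); neither of those is wholly between the two dates.
The listed periods lying completely between them are Triassic, Jurassic — 2 in all.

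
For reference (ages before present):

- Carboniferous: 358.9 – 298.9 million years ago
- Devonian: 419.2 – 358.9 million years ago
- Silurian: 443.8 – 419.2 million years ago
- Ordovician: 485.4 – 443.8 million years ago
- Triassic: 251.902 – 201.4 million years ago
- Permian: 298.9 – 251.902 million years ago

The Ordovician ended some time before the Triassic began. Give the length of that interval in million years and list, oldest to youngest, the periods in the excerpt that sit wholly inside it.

End of Ordovician = 443.8 Ma; start of Triassic = 251.902 Ma.
Gap = 443.8 − 251.902 = 191.898 Myr.
Periods wholly inside 443.8–251.902 Ma: Silurian (443.8–419.2), Devonian (419.2–358.9), Carboniferous (358.9–298.9), Permian (298.9–251.902).

191.898 million years; Silurian, Devonian, Carboniferous, Permian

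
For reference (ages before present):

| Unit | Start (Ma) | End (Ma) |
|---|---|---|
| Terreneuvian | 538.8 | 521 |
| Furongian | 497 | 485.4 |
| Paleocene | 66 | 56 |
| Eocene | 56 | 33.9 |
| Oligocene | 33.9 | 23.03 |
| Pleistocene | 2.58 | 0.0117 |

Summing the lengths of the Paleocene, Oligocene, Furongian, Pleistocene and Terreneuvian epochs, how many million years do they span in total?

52.8383 million years

Each duration: Paleocene = 10; Oligocene = 10.87; Furongian = 11.6; Pleistocene = 2.5683; Terreneuvian = 17.8.
Sum: 10 + 10.87 + 11.6 + 2.5683 + 17.8 = 52.8383 Myr.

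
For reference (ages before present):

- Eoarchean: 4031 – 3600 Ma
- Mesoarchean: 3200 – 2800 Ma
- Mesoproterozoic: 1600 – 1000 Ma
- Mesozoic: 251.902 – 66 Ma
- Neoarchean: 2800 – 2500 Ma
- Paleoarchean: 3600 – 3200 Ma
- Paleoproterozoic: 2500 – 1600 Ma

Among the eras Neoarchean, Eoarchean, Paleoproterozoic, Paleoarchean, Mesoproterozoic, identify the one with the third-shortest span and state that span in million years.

Durations: Neoarchean 300; Eoarchean 431; Paleoproterozoic 900; Paleoarchean 400; Mesoproterozoic 600 Myr.
Sorted shortest-first: Neoarchean (300), Paleoarchean (400), Eoarchean (431), Mesoproterozoic (600), Paleoproterozoic (900).
The third shortest is Eoarchean at 431 Myr.

Eoarchean, 431 million years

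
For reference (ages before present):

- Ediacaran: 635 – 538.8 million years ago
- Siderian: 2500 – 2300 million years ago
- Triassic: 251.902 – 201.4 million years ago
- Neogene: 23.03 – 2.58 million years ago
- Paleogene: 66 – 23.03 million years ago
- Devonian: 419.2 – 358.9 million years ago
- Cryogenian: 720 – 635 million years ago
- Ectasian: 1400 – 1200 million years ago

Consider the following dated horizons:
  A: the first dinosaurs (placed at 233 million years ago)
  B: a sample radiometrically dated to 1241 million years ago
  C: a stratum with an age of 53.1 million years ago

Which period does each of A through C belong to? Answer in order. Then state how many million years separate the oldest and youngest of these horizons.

A: 233 Ma lies in 251.902–201.4 Ma, so Triassic.
B: 1241 Ma lies in 1400–1200 Ma, so Ectasian.
C: 53.1 Ma lies in 66–23.03 Ma, so Paleogene.
Oldest = 1241 Ma, youngest = 53.1 Ma → span 1187.9 Myr.

A — Triassic; B — Ectasian; C — Paleogene; span 1187.9 million years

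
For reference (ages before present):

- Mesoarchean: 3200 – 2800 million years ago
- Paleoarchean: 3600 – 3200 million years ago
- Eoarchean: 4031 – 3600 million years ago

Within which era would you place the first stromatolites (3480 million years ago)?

3480 Ma lies between 3600 and 3200 Ma, so it falls in the Paleoarchean.

Paleoarchean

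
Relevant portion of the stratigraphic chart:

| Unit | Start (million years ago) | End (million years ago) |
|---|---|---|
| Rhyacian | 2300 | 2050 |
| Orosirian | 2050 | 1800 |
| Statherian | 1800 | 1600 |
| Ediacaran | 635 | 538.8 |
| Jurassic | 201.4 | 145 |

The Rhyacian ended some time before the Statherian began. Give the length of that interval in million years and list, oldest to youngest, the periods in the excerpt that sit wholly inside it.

End of Rhyacian = 2050 Ma; start of Statherian = 1800 Ma.
Gap = 2050 − 1800 = 250 Myr.
Periods wholly inside 2050–1800 Ma: Orosirian (2050–1800).

250 million years; Orosirian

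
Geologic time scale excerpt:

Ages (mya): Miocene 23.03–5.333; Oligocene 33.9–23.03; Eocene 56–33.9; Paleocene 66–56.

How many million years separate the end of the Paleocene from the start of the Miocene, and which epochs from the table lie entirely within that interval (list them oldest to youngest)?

32.97 million years; Eocene, Oligocene

End of Paleocene = 56 Ma; start of Miocene = 23.03 Ma.
Gap = 56 − 23.03 = 32.97 Myr.
Epochs wholly inside 56–23.03 Ma: Eocene (56–33.9), Oligocene (33.9–23.03).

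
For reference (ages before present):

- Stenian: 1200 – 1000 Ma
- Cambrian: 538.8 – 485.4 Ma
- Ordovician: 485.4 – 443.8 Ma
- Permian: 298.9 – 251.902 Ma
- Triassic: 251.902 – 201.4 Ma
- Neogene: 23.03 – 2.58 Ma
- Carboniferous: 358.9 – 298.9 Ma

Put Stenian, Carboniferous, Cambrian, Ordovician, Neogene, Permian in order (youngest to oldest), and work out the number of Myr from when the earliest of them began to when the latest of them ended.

From the excerpt: Stenian 1200–1000; Carboniferous 358.9–298.9; Cambrian 538.8–485.4; Ordovician 485.4–443.8; Neogene 23.03–2.58; Permian 298.9–251.902 (Ma).
Larger Ma is earlier, so the oldest is Stenian and the youngest is Neogene; youngest to oldest: Neogene, Permian, Carboniferous, Ordovician, Cambrian, Stenian.
Oldest start 1200 minus youngest end 2.58 gives 1197.42 Myr overall.

Neogene → Permian → Carboniferous → Ordovician → Cambrian → Stenian; total span 1197.42 Myr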